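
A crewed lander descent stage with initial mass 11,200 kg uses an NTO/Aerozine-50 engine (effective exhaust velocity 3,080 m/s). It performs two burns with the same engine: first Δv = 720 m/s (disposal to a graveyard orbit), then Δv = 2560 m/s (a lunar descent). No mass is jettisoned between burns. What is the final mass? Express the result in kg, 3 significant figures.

After the first burn: m = 11200 × exp(−720/3080.0) = 11200 × 0.79155 = 8,865.36 kg.
After the second burn: m = 8,865.36 × exp(−2560/3080.0) = 8,865.36 × 0.43554 = 3,861.22 kg.

final mass ≈ 3860 kg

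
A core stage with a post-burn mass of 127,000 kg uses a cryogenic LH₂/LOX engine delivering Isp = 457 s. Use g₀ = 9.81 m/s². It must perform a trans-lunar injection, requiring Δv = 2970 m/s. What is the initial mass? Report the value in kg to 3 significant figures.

v_e = Isp · g₀ = 457 × 9.81 = 4483.2 m/s.
m₀/m_f = exp(Δv / v_e) = exp(2970 / 4483.2) = exp(0.6625) = 1.9396.
m₀ = m_f × 1.9396 = 127,000 × 1.9396 = 246,329 kg.

initial mass ≈ 246000 kg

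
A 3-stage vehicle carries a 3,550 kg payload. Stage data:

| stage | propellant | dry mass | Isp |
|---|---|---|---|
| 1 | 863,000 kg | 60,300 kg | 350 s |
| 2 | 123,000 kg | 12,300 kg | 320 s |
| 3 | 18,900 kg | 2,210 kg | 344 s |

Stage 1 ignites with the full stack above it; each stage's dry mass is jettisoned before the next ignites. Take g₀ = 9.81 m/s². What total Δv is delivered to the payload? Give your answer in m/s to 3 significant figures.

Ignition mass of stage 1 = 863,000+60,300 + 123,000+12,300 + 18,900+2,210 + 3,550 = 1,083,260 kg.
Stage 1: m₀ = 1,083,260 kg, m_f = 1,083,260 − 863,000 = 220,260 kg; Δv = 350×9.81×ln(4.918) = 3433.5×1.5929 ≈ 5469 m/s.
Stage 2: m₀ = 159,960 kg, m_f = 159,960 − 123,000 = 36,960 kg; Δv = 320×9.81×ln(4.328) = 3139.2×1.4651 ≈ 4599 m/s.
Stage 3: m₀ = 24,660 kg, m_f = 24,660 − 18,900 = 5,760 kg; Δv = 344×9.81×ln(4.281) = 3374.6×1.4542 ≈ 4908 m/s.
Total Δv = 5469 + 4599 + 4908 = 14976 m/s.

Δv ≈ 15000 m/s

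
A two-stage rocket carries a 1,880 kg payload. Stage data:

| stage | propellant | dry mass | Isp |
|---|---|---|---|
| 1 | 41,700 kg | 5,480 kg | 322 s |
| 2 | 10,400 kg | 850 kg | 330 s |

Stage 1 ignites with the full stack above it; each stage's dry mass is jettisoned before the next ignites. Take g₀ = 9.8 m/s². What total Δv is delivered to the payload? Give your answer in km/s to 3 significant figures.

Δv ≈ 8.79 km/s

Ignition mass of stage 1 = 41,700+5,480 + 10,400+850 + 1,880 = 60,310 kg.
Stage 1: m₀ = 60,310 kg, m_f = 60,310 − 41,700 = 18,610 kg; Δv = 322×9.8×ln(3.241) = 3155.6×1.1758 ≈ 3710 m/s.
Stage 2: m₀ = 13,130 kg, m_f = 13,130 − 10,400 = 2,730 kg; Δv = 330×9.8×ln(4.81) = 3234.0×1.5706 ≈ 5079 m/s.
Total Δv = 3710 + 5079 = 8789 m/s.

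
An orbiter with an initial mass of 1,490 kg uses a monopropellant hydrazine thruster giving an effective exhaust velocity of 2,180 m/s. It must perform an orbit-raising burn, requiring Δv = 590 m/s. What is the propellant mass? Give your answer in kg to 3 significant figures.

propellant mass ≈ 353 kg

m₀/m_f = exp(Δv / v_e) = exp(590 / 2180.0) = exp(0.2706) = 1.3108.
m_f = 1,490 / 1.3108 = 1,136.71 kg, so propellant = m₀ − m_f = 1,490 − 1,136.71 = 353.29 kg.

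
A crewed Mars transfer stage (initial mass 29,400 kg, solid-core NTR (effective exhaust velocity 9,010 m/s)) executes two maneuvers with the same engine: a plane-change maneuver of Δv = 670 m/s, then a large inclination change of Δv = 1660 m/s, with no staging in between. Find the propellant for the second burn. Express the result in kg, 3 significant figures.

After the first burn: m = 29400 × exp(−670/9010.0) = 29400 × 0.92834 = 27,293.2 kg.
After the second burn: m = 27,293.2 × exp(−1660/9010.0) = 27,293.2 × 0.83174 = 22,700.8 kg.
Second-burn propellant = 27,293.2 − 22,700.8 = 4,592.4 kg.

propellant for the second burn ≈ 4590 kg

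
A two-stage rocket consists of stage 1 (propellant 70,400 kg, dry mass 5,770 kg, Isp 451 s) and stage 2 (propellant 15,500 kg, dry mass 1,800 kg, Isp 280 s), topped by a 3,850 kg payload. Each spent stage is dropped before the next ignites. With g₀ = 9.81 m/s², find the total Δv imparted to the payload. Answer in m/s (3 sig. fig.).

Ignition mass of stage 1 = 70,400+5,770 + 15,500+1,800 + 3,850 = 97,320 kg.
Stage 1: m₀ = 97,320 kg, m_f = 97,320 − 70,400 = 26,920 kg; Δv = 451×9.81×ln(3.615) = 4424.3×1.2851 ≈ 5686 m/s.
Stage 2: m₀ = 21,150 kg, m_f = 21,150 − 15,500 = 5,650 kg; Δv = 280×9.81×ln(3.743) = 2746.8×1.3200 ≈ 3626 m/s.
Total Δv = 5686 + 3626 = 9312 m/s.

Δv ≈ 9310 m/s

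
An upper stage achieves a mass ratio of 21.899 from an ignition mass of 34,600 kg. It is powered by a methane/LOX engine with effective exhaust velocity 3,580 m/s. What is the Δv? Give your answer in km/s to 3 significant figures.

From the ideal rocket equation, Δv = v_e · ln(21.899) = 3580.0 × 3.0864 ≈ 11049.5 m/s.

Δv ≈ 11.0 km/s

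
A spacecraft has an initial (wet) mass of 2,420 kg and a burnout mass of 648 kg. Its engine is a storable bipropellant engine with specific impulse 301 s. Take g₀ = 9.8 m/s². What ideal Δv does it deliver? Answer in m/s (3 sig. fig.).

Δv ≈ 3890 m/s

v_e = Isp · g₀ = 301 × 9.8 = 2949.8 m/s.
Rocket equation: Δv = v_e · ln(m₀/m_f) = 2949.8 × ln(3.735) = 2949.8 × 1.3176 ≈ 3886.8 m/s.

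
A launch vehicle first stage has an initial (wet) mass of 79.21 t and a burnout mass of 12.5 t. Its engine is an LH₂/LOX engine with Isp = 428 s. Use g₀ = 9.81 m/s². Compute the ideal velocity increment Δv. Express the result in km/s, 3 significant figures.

v_e = Isp · g₀ = 428 × 9.81 = 4198.7 m/s.
By the Tsiolkovsky rocket equation, Δv = v_e · ln(m₀/m_f) = 4198.7 × ln(6.337) = 4198.7 × 1.8464 ≈ 7752.3 m/s.

Δv ≈ 7.75 km/s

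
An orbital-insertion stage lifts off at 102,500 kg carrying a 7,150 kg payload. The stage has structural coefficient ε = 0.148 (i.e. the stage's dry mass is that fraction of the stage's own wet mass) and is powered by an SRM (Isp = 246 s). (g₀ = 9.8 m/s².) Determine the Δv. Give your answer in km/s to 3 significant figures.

Δv ≈ 3.79 km/s

Stage wet mass = m₀ − payload = 102,500 − 7,150 = 95,350 kg.
Stage dry mass = ε × stage wet mass = 0.148 × 95,350 = 14,111.8 kg.
Burnout mass m_f = stage dry + payload = 14,111.8 + 7,150 = 21,261.8 kg.
v_e = Isp · g₀ = 246 × 9.8 = 2410.8 m/s.
Rocket equation: Δv = v_e · ln(102,500/21,261.8) = 2410.8 × ln(4.821) = 2410.8 × 1.5730 ≈ 3792 m/s.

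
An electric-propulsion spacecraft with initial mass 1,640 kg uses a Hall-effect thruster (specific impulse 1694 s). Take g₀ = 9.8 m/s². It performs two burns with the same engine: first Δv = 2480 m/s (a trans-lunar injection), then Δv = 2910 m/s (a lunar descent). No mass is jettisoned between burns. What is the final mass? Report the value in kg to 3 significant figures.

v_e = Isp · g₀ = 1694 × 9.8 = 16601.2 m/s.
After the first burn: m = 1640 × exp(−2480/16601.2) = 1640 × 0.86124 = 1,412.43 kg.
After the second burn: m = 1,412.43 × exp(−2910/16601.2) = 1,412.43 × 0.83921 = 1,185.33 kg.

final mass ≈ 1190 kg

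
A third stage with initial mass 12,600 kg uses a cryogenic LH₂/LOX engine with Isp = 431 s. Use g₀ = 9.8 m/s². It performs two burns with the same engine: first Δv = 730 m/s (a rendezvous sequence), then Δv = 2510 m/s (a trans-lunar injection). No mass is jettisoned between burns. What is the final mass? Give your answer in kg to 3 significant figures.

final mass ≈ 5850 kg

v_e = Isp · g₀ = 431 × 9.8 = 4223.8 m/s.
After the first burn: m = 12600 × exp(−730/4223.8) = 12600 × 0.84128 = 10,600.1 kg.
After the second burn: m = 10,600.1 × exp(−2510/4223.8) = 10,600.1 × 0.55198 = 5,851.04 kg.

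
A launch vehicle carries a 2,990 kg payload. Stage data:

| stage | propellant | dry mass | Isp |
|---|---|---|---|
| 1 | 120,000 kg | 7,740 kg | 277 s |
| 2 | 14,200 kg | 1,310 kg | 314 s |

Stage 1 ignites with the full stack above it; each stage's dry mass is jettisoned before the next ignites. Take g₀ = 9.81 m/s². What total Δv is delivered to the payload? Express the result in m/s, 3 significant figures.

Ignition mass of stage 1 = 120,000+7,740 + 14,200+1,310 + 2,990 = 146,240 kg.
Stage 1: m₀ = 146,240 kg, m_f = 146,240 − 120,000 = 26,240 kg; Δv = 277×9.81×ln(5.573) = 2717.4×1.7180 ≈ 4668 m/s.
Stage 2: m₀ = 18,500 kg, m_f = 18,500 − 14,200 = 4,300 kg; Δv = 314×9.81×ln(4.302) = 3080.3×1.4592 ≈ 4495 m/s.
Total Δv = 4668 + 4495 = 9163 m/s.

Δv ≈ 9160 m/s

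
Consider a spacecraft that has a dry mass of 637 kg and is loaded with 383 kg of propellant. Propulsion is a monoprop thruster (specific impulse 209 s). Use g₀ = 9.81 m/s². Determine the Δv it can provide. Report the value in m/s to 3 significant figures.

v_e = Isp · g₀ = 209 × 9.81 = 2050.3 m/s.
m₀ = m_dry + m_prop = 637 + 383 = 1,020 kg.
Rocket equation: Δv = v_e · ln(m₀/m_f) = 2050.3 × ln(1.601) = 2050.3 × 0.4708 ≈ 965.3 m/s.

Δv ≈ 965 m/s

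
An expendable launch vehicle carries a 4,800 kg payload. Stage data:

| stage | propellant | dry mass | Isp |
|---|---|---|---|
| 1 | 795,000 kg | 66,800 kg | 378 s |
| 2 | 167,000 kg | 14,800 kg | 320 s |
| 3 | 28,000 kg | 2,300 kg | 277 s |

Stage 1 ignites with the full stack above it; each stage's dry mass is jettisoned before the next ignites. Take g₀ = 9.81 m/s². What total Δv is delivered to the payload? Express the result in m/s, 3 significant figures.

Δv ≈ 13900 m/s

Ignition mass of stage 1 = 795,000+66,800 + 167,000+14,800 + 28,000+2,300 + 4,800 = 1,078,700 kg.
Stage 1: m₀ = 1,078,700 kg, m_f = 1,078,700 − 795,000 = 283,700 kg; Δv = 378×9.81×ln(3.802) = 3708.2×1.3356 ≈ 4953 m/s.
Stage 2: m₀ = 216,900 kg, m_f = 216,900 − 167,000 = 49,900 kg; Δv = 320×9.81×ln(4.347) = 3139.2×1.4694 ≈ 4613 m/s.
Stage 3: m₀ = 35,100 kg, m_f = 35,100 − 28,000 = 7,100 kg; Δv = 277×9.81×ln(4.944) = 2717.4×1.5981 ≈ 4343 m/s.
Total Δv = 4953 + 4613 + 4343 = 13909 m/s.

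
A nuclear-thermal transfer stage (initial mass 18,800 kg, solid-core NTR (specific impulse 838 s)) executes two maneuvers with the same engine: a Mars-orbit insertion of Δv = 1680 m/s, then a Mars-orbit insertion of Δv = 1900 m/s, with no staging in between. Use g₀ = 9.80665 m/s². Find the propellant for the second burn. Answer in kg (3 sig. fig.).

propellant for the second burn ≈ 3160 kg

v_e = Isp · g₀ = 838 × 9.80665 = 8218.0 m/s.
After the first burn: m = 18800 × exp(−1680/8218.0) = 18800 × 0.81511 = 15,324.1 kg.
After the second burn: m = 15,324.1 × exp(−1900/8218.0) = 15,324.1 × 0.79358 = 12,160.9 kg.
Second-burn propellant = 15,324.1 − 12,160.9 = 3,163.2 kg.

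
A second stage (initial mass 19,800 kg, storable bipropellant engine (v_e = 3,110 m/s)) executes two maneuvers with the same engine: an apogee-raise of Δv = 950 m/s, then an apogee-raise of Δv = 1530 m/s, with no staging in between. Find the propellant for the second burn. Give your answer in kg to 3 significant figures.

After the first burn: m = 19800 × exp(−950/3110.0) = 19800 × 0.73678 = 14,588.2 kg.
After the second burn: m = 14,588.2 × exp(−1530/3110.0) = 14,588.2 × 0.61143 = 8,919.66 kg.
Second-burn propellant = 14,588.2 − 8,919.66 = 5,668.54 kg.

propellant for the second burn ≈ 5670 kg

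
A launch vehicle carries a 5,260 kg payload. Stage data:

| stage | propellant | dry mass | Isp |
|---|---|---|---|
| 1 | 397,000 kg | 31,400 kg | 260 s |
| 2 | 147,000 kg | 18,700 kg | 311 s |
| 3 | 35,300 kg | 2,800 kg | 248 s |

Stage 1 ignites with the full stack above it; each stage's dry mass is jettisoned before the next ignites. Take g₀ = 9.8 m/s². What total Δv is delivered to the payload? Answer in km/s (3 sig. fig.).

Δv ≈ 10.3 km/s

Ignition mass of stage 1 = 397,000+31,400 + 147,000+18,700 + 35,300+2,800 + 5,260 = 637,460 kg.
Stage 1: m₀ = 637,460 kg, m_f = 637,460 − 397,000 = 240,460 kg; Δv = 260×9.8×ln(2.651) = 2548.0×0.9749 ≈ 2484 m/s.
Stage 2: m₀ = 209,060 kg, m_f = 209,060 − 147,000 = 62,060 kg; Δv = 311×9.8×ln(3.369) = 3047.8×1.2145 ≈ 3702 m/s.
Stage 3: m₀ = 43,360 kg, m_f = 43,360 − 35,300 = 8,060 kg; Δv = 248×9.8×ln(5.38) = 2430.4×1.6826 ≈ 4089 m/s.
Total Δv = 2484 + 3702 + 4089 = 10275 m/s.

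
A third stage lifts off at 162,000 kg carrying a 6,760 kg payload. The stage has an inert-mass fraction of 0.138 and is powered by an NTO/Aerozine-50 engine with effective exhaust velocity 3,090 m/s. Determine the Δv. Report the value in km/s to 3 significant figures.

Stage wet mass = m₀ − payload = 162,000 − 6,760 = 155,240 kg.
Stage dry mass = ε × stage wet mass = 0.138 × 155,240 = 21,423.1 kg.
Burnout mass m_f = stage dry + payload = 21,423.1 + 6,760 = 28,183.1 kg.
Using Δv = v_e ln(m₀/m_f): Δv = v_e · ln(162,000/28,183.1) = 3090.0 × ln(5.748) = 3090.0 × 1.7489 ≈ 5404 m/s.

Δv ≈ 5.40 km/s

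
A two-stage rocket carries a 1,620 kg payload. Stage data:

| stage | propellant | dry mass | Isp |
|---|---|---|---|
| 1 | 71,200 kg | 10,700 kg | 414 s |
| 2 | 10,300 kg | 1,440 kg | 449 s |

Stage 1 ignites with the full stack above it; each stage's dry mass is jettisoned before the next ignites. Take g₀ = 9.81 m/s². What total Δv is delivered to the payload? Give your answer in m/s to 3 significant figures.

Ignition mass of stage 1 = 71,200+10,700 + 10,300+1,440 + 1,620 = 95,260 kg.
Stage 1: m₀ = 95,260 kg, m_f = 95,260 − 71,200 = 24,060 kg; Δv = 414×9.81×ln(3.959) = 4061.3×1.3761 ≈ 5589 m/s.
Stage 2: m₀ = 13,360 kg, m_f = 13,360 − 10,300 = 3,060 kg; Δv = 449×9.81×ln(4.366) = 4404.7×1.4739 ≈ 6492 m/s.
Total Δv = 5589 + 6492 = 12081 m/s.

Δv ≈ 12100 m/s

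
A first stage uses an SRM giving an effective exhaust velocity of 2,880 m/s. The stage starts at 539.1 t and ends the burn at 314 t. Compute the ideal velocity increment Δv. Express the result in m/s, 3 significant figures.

Δv = v_e · ln(m₀/m_f) = 2880.0 × ln(1.717) = 2880.0 × 0.5405 ≈ 1556.7 m/s.

Δv ≈ 1560 m/s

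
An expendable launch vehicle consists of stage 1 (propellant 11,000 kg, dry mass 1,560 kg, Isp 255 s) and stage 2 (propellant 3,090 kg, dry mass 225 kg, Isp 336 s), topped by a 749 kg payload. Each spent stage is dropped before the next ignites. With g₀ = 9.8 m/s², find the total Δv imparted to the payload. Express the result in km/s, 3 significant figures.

Δv ≈ 7.41 km/s

Ignition mass of stage 1 = 11,000+1,560 + 3,090+225 + 749 = 16,624 kg.
Stage 1: m₀ = 16,624 kg, m_f = 16,624 − 11,000 = 5,624 kg; Δv = 255×9.8×ln(2.956) = 2499.0×1.0838 ≈ 2708 m/s.
Stage 2: m₀ = 4,064 kg, m_f = 4,064 − 3,090 = 974 kg; Δv = 336×9.8×ln(4.172) = 3292.8×1.4285 ≈ 4704 m/s.
Total Δv = 2708 + 4704 = 7412 m/s.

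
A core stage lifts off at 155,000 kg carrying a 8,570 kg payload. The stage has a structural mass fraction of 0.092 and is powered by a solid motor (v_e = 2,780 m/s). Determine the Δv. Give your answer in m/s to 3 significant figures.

Δv ≈ 5420 m/s

Stage wet mass = m₀ − payload = 155,000 − 8,570 = 146,430 kg.
Stage dry mass = ε × stage wet mass = 0.092 × 146,430 = 13,471.6 kg.
Burnout mass m_f = stage dry + payload = 13,471.6 + 8,570 = 22,041.6 kg.
Δv = v_e · ln(155,000/22,041.6) = 2780.0 × ln(7.032) = 2780.0 × 1.9505 ≈ 5422 m/s.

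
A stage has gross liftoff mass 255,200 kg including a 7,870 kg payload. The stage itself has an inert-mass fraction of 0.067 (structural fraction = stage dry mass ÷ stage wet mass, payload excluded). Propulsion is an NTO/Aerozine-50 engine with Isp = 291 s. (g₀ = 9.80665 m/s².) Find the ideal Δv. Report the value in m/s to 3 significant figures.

Δv ≈ 6690 m/s

Stage wet mass = m₀ − payload = 255,200 − 7,870 = 247,330 kg.
Stage dry mass = ε × stage wet mass = 0.067 × 247,330 = 16,571.1 kg.
Burnout mass m_f = stage dry + payload = 16,571.1 + 7,870 = 24,441.1 kg.
v_e = Isp · g₀ = 291 × 9.80665 = 2853.7 m/s.
Rocket equation: Δv = v_e · ln(255,200/24,441.1) = 2853.7 × ln(10.44) = 2853.7 × 2.3458 ≈ 6694 m/s.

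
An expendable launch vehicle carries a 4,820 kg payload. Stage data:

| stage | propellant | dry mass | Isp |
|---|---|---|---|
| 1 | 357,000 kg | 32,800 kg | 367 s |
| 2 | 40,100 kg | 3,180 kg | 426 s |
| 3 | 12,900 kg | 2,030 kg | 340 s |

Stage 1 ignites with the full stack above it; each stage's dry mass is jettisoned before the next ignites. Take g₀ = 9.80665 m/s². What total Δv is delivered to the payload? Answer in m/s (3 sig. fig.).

Δv ≈ 13300 m/s

Ignition mass of stage 1 = 357,000+32,800 + 40,100+3,180 + 12,900+2,030 + 4,820 = 452,830 kg.
Stage 1: m₀ = 452,830 kg, m_f = 452,830 − 357,000 = 95,830 kg; Δv = 367×9.80665×ln(4.725) = 3599.0×1.5529 ≈ 5589 m/s.
Stage 2: m₀ = 63,030 kg, m_f = 63,030 − 40,100 = 22,930 kg; Δv = 426×9.80665×ln(2.749) = 4177.6×1.0112 ≈ 4224 m/s.
Stage 3: m₀ = 19,750 kg, m_f = 19,750 − 12,900 = 6,850 kg; Δv = 340×9.80665×ln(2.883) = 3334.3×1.0589 ≈ 3531 m/s.
Total Δv = 5589 + 4224 + 3531 = 13344 m/s.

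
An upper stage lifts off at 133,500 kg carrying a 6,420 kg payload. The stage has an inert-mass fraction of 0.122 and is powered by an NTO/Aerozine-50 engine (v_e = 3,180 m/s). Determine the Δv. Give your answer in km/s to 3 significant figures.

Stage wet mass = m₀ − payload = 133,500 − 6,420 = 127,080 kg.
Stage dry mass = ε × stage wet mass = 0.122 × 127,080 = 15,503.8 kg.
Burnout mass m_f = stage dry + payload = 15,503.8 + 6,420 = 21,923.8 kg.
By the Tsiolkovsky rocket equation, Δv = v_e · ln(133,500/21,923.8) = 3180.0 × ln(6.089) = 3180.0 × 1.8065 ≈ 5745 m/s.

Δv ≈ 5.74 km/s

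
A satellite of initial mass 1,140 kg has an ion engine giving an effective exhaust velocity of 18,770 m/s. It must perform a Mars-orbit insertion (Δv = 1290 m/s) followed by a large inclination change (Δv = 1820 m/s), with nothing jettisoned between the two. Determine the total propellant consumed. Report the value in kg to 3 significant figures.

After the first burn: m = 1140 × exp(−1290/18770.0) = 1140 × 0.93358 = 1,064.28 kg.
After the second burn: m = 1,064.28 × exp(−1820/18770.0) = 1,064.28 × 0.90759 = 965.93 kg.
Total propellant = m₀ − m_final = 1140 − 965.93 = 174.07 kg.

total propellant consumed ≈ 174 kg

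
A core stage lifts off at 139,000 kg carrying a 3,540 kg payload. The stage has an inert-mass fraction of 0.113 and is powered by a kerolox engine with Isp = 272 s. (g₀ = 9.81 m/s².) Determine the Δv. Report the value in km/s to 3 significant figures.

Stage wet mass = m₀ − payload = 139,000 − 3,540 = 135,460 kg.
Stage dry mass = ε × stage wet mass = 0.113 × 135,460 = 15,307 kg.
Burnout mass m_f = stage dry + payload = 15,307 + 3,540 = 18,847 kg.
v_e = Isp · g₀ = 272 × 9.81 = 2668.3 m/s.
Rocket equation: Δv = v_e · ln(139,000/18,847) = 2668.3 × ln(7.375) = 2668.3 × 1.9981 ≈ 5332 m/s.

Δv ≈ 5.33 km/s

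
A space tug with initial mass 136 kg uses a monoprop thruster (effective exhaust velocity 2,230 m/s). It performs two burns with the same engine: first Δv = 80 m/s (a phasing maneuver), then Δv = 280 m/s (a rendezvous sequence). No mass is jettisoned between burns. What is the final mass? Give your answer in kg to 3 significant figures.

final mass ≈ 116 kg

After the first burn: m = 136 × exp(−80/2230.0) = 136 × 0.96476 = 131.207 kg.
After the second burn: m = 131.207 × exp(−280/2230.0) = 131.207 × 0.88200 = 115.725 kg.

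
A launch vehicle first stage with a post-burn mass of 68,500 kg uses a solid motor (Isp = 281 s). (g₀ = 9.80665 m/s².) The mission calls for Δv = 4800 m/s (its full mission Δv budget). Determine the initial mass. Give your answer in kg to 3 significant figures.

v_e = Isp · g₀ = 281 × 9.80665 = 2755.7 m/s.
m₀/m_f = exp(Δv / v_e) = exp(4800 / 2755.7) = exp(1.7419) = 5.7080.
m₀ = m_f × 5.7080 = 68,500 × 5.7080 = 390,998 kg.

initial mass ≈ 391000 kg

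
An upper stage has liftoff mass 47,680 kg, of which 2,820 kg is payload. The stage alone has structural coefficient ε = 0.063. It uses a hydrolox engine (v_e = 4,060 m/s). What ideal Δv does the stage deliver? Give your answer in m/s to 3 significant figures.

Stage wet mass = m₀ − payload = 47,680 − 2,820 = 44,860 kg.
Stage dry mass = ε × stage wet mass = 0.063 × 44,860 = 2,826.18 kg.
Burnout mass m_f = stage dry + payload = 2,826.18 + 2,820 = 5,646.18 kg.
Rocket equation: Δv = v_e · ln(47,680/5,646.18) = 4060.0 × ln(8.445) = 4060.0 × 2.1335 ≈ 8662 m/s.

Δv ≈ 8660 m/s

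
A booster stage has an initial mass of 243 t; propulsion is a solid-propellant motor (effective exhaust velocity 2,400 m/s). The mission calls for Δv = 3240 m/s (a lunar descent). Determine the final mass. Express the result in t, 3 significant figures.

m₀/m_f = exp(Δv / v_e) = exp(3240 / 2400.0) = exp(1.3500) = 3.8574.
m_f = m₀ / 3.8574 = 243 / 3.8574 = 62.9958 t.

final mass ≈ 63.0 t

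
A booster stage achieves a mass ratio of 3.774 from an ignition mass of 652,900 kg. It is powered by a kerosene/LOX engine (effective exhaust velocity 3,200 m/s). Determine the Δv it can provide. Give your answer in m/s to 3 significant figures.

Δv ≈ 4250 m/s

Δv = v_e · ln(3.774) = 3200.0 × 1.3281 ≈ 4250.0 m/s.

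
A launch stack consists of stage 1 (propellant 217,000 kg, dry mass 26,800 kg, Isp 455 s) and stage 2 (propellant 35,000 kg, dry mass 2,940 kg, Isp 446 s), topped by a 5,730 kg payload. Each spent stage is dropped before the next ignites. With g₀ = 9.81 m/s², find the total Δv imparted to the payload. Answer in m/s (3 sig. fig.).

Δv ≈ 13300 m/s

Ignition mass of stage 1 = 217,000+26,800 + 35,000+2,940 + 5,730 = 287,470 kg.
Stage 1: m₀ = 287,470 kg, m_f = 287,470 − 217,000 = 70,470 kg; Δv = 455×9.81×ln(4.079) = 4463.6×1.4059 ≈ 6275 m/s.
Stage 2: m₀ = 43,670 kg, m_f = 43,670 − 35,000 = 8,670 kg; Δv = 446×9.81×ln(5.037) = 4375.3×1.6168 ≈ 7074 m/s.
Total Δv = 6275 + 7074 = 13349 m/s.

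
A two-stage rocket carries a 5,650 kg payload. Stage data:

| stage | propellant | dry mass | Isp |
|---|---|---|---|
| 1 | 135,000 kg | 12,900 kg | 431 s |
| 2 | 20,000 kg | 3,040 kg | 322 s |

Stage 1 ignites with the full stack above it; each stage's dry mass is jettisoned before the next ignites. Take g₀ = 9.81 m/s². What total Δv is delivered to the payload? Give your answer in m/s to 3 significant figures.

Ignition mass of stage 1 = 135,000+12,900 + 20,000+3,040 + 5,650 = 176,590 kg.
Stage 1: m₀ = 176,590 kg, m_f = 176,590 − 135,000 = 41,590 kg; Δv = 431×9.81×ln(4.246) = 4228.1×1.4460 ≈ 6114 m/s.
Stage 2: m₀ = 28,690 kg, m_f = 28,690 − 20,000 = 8,690 kg; Δv = 322×9.81×ln(3.301) = 3158.8×1.1944 ≈ 3773 m/s.
Total Δv = 6114 + 3773 = 9887 m/s.

Δv ≈ 9890 m/s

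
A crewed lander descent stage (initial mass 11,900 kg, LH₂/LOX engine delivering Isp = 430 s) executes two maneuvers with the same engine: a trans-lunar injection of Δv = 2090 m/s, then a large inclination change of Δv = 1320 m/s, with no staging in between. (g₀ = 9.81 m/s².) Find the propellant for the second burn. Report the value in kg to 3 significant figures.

propellant for the second burn ≈ 1950 kg

v_e = Isp · g₀ = 430 × 9.81 = 4218.3 m/s.
After the first burn: m = 11900 × exp(−2090/4218.3) = 11900 × 0.60929 = 7,250.55 kg.
After the second burn: m = 7,250.55 × exp(−1320/4218.3) = 7,250.55 × 0.73131 = 5,302.4 kg.
Second-burn propellant = 7,250.55 − 5,302.4 = 1,948.15 kg.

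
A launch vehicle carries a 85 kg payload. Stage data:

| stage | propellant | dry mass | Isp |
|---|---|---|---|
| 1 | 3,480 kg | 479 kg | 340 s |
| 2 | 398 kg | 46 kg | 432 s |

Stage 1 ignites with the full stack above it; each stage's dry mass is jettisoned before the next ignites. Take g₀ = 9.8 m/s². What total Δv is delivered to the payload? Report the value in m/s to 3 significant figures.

Ignition mass of stage 1 = 3,480+479 + 398+46 + 85 = 4,488 kg.
Stage 1: m₀ = 4,488 kg, m_f = 4,488 − 3,480 = 1,008 kg; Δv = 340×9.8×ln(4.452) = 3332.0×1.4934 ≈ 4976 m/s.
Stage 2: m₀ = 529 kg, m_f = 529 − 398 = 131 kg; Δv = 432×9.8×ln(4.038) = 4233.6×1.3958 ≈ 5909 m/s.
Total Δv = 4976 + 5909 = 10885 m/s.

Δv ≈ 10900 m/s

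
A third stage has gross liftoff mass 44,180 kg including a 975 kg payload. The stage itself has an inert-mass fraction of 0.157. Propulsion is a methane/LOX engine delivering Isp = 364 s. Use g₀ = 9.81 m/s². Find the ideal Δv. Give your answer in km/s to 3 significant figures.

Δv ≈ 6.21 km/s

Stage wet mass = m₀ − payload = 44,180 − 975 = 43,205 kg.
Stage dry mass = ε × stage wet mass = 0.157 × 43,205 = 6,783.19 kg.
Burnout mass m_f = stage dry + payload = 6,783.19 + 975 = 7,758.19 kg.
v_e = Isp · g₀ = 364 × 9.81 = 3570.8 m/s.
Δv = v_e · ln(44,180/7,758.19) = 3570.8 × ln(5.695) = 3570.8 × 1.7395 ≈ 6212 m/s.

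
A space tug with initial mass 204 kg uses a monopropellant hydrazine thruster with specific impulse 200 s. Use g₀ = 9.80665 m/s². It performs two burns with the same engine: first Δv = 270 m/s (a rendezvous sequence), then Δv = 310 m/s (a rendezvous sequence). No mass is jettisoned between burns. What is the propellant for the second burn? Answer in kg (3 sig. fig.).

v_e = Isp · g₀ = 200 × 9.80665 = 1961.3 m/s.
After the first burn: m = 204 × exp(−270/1961.3) = 204 × 0.87139 = 177.764 kg.
After the second burn: m = 177.764 × exp(−310/1961.3) = 177.764 × 0.85380 = 151.775 kg.
Second-burn propellant = 177.764 − 151.775 = 25.989 kg.

propellant for the second burn ≈ 26.0 kg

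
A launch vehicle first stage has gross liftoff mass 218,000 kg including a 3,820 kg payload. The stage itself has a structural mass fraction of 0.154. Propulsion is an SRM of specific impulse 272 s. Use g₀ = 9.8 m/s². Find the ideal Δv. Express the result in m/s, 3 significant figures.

Stage wet mass = m₀ − payload = 218,000 − 3,820 = 214,180 kg.
Stage dry mass = ε × stage wet mass = 0.154 × 214,180 = 32,983.7 kg.
Burnout mass m_f = stage dry + payload = 32,983.7 + 3,820 = 36,803.7 kg.
v_e = Isp · g₀ = 272 × 9.8 = 2665.6 m/s.
Rocket equation: Δv = v_e · ln(218,000/36,803.7) = 2665.6 × ln(5.923) = 2665.6 × 1.7789 ≈ 4742 m/s.

Δv ≈ 4740 m/s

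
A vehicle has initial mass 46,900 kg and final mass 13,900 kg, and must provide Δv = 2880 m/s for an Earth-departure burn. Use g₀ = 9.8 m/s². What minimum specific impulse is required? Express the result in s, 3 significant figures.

Isp ≈ 242 s

ln(m₀/m_f) = ln(46900/13900) = ln(3.374) = 1.2161.
v_e = Δv / ln(m₀/m_f) = 2880 / 1.2161 = 2368.2 m/s.
Isp = v_e / g₀ = 2368.2 / 9.8 = 241.7 s.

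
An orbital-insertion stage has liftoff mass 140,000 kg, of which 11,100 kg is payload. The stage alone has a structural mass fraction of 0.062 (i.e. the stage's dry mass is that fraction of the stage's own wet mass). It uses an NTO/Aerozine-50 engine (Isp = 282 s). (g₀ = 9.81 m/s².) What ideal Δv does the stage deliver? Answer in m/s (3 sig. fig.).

Stage wet mass = m₀ − payload = 140,000 − 11,100 = 128,900 kg.
Stage dry mass = ε × stage wet mass = 0.062 × 128,900 = 7,991.8 kg.
Burnout mass m_f = stage dry + payload = 7,991.8 + 11,100 = 19,091.8 kg.
v_e = Isp · g₀ = 282 × 9.81 = 2766.4 m/s.
By the Tsiolkovsky rocket equation, Δv = v_e · ln(140,000/19,091.8) = 2766.4 × ln(7.333) = 2766.4 × 1.9924 ≈ 5512 m/s.

Δv ≈ 5510 m/s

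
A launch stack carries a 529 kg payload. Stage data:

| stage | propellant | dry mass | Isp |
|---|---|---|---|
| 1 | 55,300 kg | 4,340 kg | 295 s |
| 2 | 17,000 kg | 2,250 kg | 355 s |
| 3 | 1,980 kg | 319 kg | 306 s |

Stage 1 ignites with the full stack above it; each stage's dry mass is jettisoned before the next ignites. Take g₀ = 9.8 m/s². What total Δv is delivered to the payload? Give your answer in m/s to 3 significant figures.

Ignition mass of stage 1 = 55,300+4,340 + 17,000+2,250 + 1,980+319 + 529 = 81,718 kg.
Stage 1: m₀ = 81,718 kg, m_f = 81,718 − 55,300 = 26,418 kg; Δv = 295×9.8×ln(3.093) = 2891.0×1.1292 ≈ 3265 m/s.
Stage 2: m₀ = 22,078 kg, m_f = 22,078 − 17,000 = 5,078 kg; Δv = 355×9.8×ln(4.348) = 3479.0×1.4697 ≈ 5113 m/s.
Stage 3: m₀ = 2,828 kg, m_f = 2,828 − 1,980 = 848 kg; Δv = 306×9.8×ln(3.335) = 2998.8×1.2044 ≈ 3612 m/s.
Total Δv = 3265 + 5113 + 3612 = 11990 m/s.

Δv ≈ 12000 m/s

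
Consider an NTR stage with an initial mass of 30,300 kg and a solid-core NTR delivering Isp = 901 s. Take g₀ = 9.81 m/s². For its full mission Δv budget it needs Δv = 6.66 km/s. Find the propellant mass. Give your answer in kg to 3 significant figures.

v_e = Isp · g₀ = 901 × 9.81 = 8838.8 m/s.
Rocket equation: m₀/m_f = exp(Δv / v_e) = exp(6660 / 8838.8) = exp(0.7535) = 2.1244.
m_f = 30,300 / 2.1244 = 14,262.9 kg, so propellant = m₀ − m_f = 30,300 − 14,262.9 = 16,037.1 kg.

propellant mass ≈ 16000 kg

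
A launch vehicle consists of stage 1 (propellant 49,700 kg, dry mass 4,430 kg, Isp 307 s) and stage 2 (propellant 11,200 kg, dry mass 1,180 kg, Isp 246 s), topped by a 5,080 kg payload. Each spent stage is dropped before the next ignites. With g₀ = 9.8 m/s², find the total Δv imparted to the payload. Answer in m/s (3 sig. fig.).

Δv ≈ 6040 m/s

Ignition mass of stage 1 = 49,700+4,430 + 11,200+1,180 + 5,080 = 71,590 kg.
Stage 1: m₀ = 71,590 kg, m_f = 71,590 − 49,700 = 21,890 kg; Δv = 307×9.8×ln(3.27) = 3008.6×1.1849 ≈ 3565 m/s.
Stage 2: m₀ = 17,460 kg, m_f = 17,460 − 11,200 = 6,260 kg; Δv = 246×9.8×ln(2.789) = 2410.8×1.0257 ≈ 2473 m/s.
Total Δv = 3565 + 2473 = 6038 m/s.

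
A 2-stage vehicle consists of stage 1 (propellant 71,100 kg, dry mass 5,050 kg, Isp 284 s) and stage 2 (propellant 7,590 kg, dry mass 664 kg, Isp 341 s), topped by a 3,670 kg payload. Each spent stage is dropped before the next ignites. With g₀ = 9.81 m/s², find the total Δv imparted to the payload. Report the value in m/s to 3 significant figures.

Ignition mass of stage 1 = 71,100+5,050 + 7,590+664 + 3,670 = 88,074 kg.
Stage 1: m₀ = 88,074 kg, m_f = 88,074 − 71,100 = 16,974 kg; Δv = 284×9.81×ln(5.189) = 2786.0×1.6465 ≈ 4587 m/s.
Stage 2: m₀ = 11,924 kg, m_f = 11,924 − 7,590 = 4,334 kg; Δv = 341×9.81×ln(2.751) = 3345.2×1.0121 ≈ 3386 m/s.
Total Δv = 4587 + 3386 = 7973 m/s.

Δv ≈ 7970 m/s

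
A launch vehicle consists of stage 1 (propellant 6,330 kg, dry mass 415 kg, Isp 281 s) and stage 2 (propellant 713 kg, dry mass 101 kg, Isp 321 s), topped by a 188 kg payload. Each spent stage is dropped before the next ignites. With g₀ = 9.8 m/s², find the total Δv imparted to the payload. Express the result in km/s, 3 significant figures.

Ignition mass of stage 1 = 6,330+415 + 713+101 + 188 = 7,747 kg.
Stage 1: m₀ = 7,747 kg, m_f = 7,747 − 6,330 = 1,417 kg; Δv = 281×9.8×ln(5.467) = 2753.8×1.6988 ≈ 4678 m/s.
Stage 2: m₀ = 1,002 kg, m_f = 1,002 − 713 = 289 kg; Δv = 321×9.8×ln(3.467) = 3145.8×1.2433 ≈ 3911 m/s.
Total Δv = 4678 + 3911 = 8589 m/s.

Δv ≈ 8.59 km/s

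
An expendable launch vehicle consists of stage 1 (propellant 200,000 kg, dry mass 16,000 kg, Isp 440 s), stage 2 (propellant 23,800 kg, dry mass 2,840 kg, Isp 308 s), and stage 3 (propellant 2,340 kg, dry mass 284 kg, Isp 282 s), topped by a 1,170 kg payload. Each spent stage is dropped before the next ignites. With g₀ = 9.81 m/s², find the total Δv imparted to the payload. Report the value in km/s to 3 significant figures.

Ignition mass of stage 1 = 200,000+16,000 + 23,800+2,840 + 2,340+284 + 1,170 = 246,434 kg.
Stage 1: m₀ = 246,434 kg, m_f = 246,434 − 200,000 = 46,434 kg; Δv = 440×9.81×ln(5.307) = 4316.4×1.6691 ≈ 7204 m/s.
Stage 2: m₀ = 30,434 kg, m_f = 30,434 − 23,800 = 6,634 kg; Δv = 308×9.81×ln(4.588) = 3021.5×1.5234 ≈ 4603 m/s.
Stage 3: m₀ = 3,794 kg, m_f = 3,794 − 2,340 = 1,454 kg; Δv = 282×9.81×ln(2.609) = 2766.4×0.9591 ≈ 2653 m/s.
Total Δv = 7204 + 4603 + 2653 = 14460 m/s.

Δv ≈ 14.5 km/s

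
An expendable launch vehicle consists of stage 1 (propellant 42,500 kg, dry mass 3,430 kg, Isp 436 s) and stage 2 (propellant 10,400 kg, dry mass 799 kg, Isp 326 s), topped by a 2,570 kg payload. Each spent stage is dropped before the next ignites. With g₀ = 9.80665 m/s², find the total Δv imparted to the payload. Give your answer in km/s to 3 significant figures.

Ignition mass of stage 1 = 42,500+3,430 + 10,400+799 + 2,570 = 59,699 kg.
Stage 1: m₀ = 59,699 kg, m_f = 59,699 − 42,500 = 17,199 kg; Δv = 436×9.80665×ln(3.471) = 4275.7×1.2445 ≈ 5321 m/s.
Stage 2: m₀ = 13,769 kg, m_f = 13,769 − 10,400 = 3,369 kg; Δv = 326×9.80665×ln(4.087) = 3197.0×1.4078 ≈ 4501 m/s.
Total Δv = 5321 + 4501 = 9822 m/s.

Δv ≈ 9.82 km/s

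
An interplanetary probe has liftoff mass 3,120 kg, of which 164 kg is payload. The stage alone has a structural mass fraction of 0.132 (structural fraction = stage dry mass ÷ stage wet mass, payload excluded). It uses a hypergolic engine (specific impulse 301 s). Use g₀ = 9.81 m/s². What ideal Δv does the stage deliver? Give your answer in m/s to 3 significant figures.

Δv ≈ 5100 m/s

Stage wet mass = m₀ − payload = 3,120 − 164 = 2,956 kg.
Stage dry mass = ε × stage wet mass = 0.132 × 2,956 = 390.192 kg.
Burnout mass m_f = stage dry + payload = 390.192 + 164 = 554.192 kg.
v_e = Isp · g₀ = 301 × 9.81 = 2952.8 m/s.
By the Tsiolkovsky rocket equation, Δv = v_e · ln(3,120/554.192) = 2952.8 × ln(5.63) = 2952.8 × 1.7281 ≈ 5103 m/s.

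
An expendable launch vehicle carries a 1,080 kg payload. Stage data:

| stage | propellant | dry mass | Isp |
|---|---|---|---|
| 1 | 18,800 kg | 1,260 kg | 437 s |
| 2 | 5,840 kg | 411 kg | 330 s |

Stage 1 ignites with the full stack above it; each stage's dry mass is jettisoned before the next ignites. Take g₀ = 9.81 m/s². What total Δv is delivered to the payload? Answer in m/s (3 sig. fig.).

Ignition mass of stage 1 = 18,800+1,260 + 5,840+411 + 1,080 = 27,391 kg.
Stage 1: m₀ = 27,391 kg, m_f = 27,391 − 18,800 = 8,591 kg; Δv = 437×9.81×ln(3.188) = 4287.0×1.1595 ≈ 4971 m/s.
Stage 2: m₀ = 7,331 kg, m_f = 7,331 − 5,840 = 1,491 kg; Δv = 330×9.81×ln(4.917) = 3237.3×1.5927 ≈ 5156 m/s.
Total Δv = 4971 + 5156 = 10127 m/s.

Δv ≈ 10100 m/s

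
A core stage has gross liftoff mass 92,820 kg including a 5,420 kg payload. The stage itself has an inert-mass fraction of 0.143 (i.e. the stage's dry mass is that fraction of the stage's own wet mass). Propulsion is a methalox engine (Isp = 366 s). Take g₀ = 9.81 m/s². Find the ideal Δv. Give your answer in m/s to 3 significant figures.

Δv ≈ 5910 m/s

Stage wet mass = m₀ − payload = 92,820 − 5,420 = 87,400 kg.
Stage dry mass = ε × stage wet mass = 0.143 × 87,400 = 12,498.2 kg.
Burnout mass m_f = stage dry + payload = 12,498.2 + 5,420 = 17,918.2 kg.
v_e = Isp · g₀ = 366 × 9.81 = 3590.5 m/s.
By the Tsiolkovsky rocket equation, Δv = v_e · ln(92,820/17,918.2) = 3590.5 × ln(5.18) = 3590.5 × 1.6448 ≈ 5906 m/s.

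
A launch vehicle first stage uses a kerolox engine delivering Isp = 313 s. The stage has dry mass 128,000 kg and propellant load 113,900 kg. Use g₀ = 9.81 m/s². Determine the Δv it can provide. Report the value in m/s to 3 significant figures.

v_e = Isp · g₀ = 313 × 9.81 = 3070.5 m/s.
m₀ = m_dry + m_prop = 128,000 + 113,900 = 241,900 kg.
By the Tsiolkovsky rocket equation, Δv = v_e · ln(m₀/m_f) = 3070.5 × ln(1.89) = 3070.5 × 0.6365 ≈ 1954.4 m/s.

Δv ≈ 1950 m/s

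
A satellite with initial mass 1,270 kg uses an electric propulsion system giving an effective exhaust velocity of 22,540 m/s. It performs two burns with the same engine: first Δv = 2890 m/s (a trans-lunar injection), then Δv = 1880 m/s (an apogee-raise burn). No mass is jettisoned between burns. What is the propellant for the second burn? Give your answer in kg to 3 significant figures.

propellant for the second burn ≈ 89.4 kg

After the first burn: m = 1270 × exp(−2890/22540.0) = 1270 × 0.87966 = 1,117.17 kg.
After the second burn: m = 1,117.17 × exp(−1880/22540.0) = 1,117.17 × 0.91998 = 1,027.77 kg.
Second-burn propellant = 1,117.17 − 1,027.77 = 89.4 kg.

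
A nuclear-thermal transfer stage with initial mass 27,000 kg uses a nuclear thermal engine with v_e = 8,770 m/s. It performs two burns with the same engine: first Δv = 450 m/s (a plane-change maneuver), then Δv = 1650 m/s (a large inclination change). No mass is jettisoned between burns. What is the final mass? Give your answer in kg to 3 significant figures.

final mass ≈ 21300 kg

After the first burn: m = 27000 × exp(−450/8770.0) = 27000 × 0.94998 = 25,649.5 kg.
After the second burn: m = 25,649.5 × exp(−1650/8770.0) = 25,649.5 × 0.82850 = 21,250.6 kg.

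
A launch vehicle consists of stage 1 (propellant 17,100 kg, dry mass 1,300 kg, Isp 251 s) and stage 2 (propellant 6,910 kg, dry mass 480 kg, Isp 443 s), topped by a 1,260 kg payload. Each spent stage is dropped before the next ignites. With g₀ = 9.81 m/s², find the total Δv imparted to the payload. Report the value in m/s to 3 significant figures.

Ignition mass of stage 1 = 17,100+1,300 + 6,910+480 + 1,260 = 27,050 kg.
Stage 1: m₀ = 27,050 kg, m_f = 27,050 − 17,100 = 9,950 kg; Δv = 251×9.81×ln(2.719) = 2462.3×1.0001 ≈ 2463 m/s.
Stage 2: m₀ = 8,650 kg, m_f = 8,650 − 6,910 = 1,740 kg; Δv = 443×9.81×ln(4.971) = 4345.8×1.6037 ≈ 6969 m/s.
Total Δv = 2463 + 6969 = 9432 m/s.

Δv ≈ 9430 m/s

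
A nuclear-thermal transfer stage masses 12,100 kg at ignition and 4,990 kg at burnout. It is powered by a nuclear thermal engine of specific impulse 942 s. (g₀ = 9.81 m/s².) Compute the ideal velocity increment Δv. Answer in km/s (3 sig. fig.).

v_e = Isp · g₀ = 942 × 9.81 = 9241.0 m/s.
By the Tsiolkovsky rocket equation, Δv = v_e · ln(m₀/m_f) = 9241.0 × ln(2.425) = 9241.0 × 0.8858 ≈ 8185.4 m/s.

Δv ≈ 8.19 km/s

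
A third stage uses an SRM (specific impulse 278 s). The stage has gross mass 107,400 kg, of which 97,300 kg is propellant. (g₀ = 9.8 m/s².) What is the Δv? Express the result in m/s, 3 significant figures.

Δv ≈ 6440 m/s

v_e = Isp · g₀ = 278 × 9.8 = 2724.4 m/s.
m_f = m₀ − m_prop = 107,400 − 97,300 = 10,100 kg.
Δv = v_e · ln(m₀/m_f) = 2724.4 × ln(10.63) = 2724.4 × 2.3640 ≈ 6440.5 m/s.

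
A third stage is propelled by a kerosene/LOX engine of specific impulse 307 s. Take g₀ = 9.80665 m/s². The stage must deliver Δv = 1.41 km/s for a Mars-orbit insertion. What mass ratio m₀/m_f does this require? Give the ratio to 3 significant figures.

v_e = Isp · g₀ = 307 × 9.80665 = 3010.6 m/s.
m₀/m_f = exp(Δv / v_e) = exp(1410 / 3010.6) = exp(0.4683) = 1.5973.

mass ratio ≈ 1.60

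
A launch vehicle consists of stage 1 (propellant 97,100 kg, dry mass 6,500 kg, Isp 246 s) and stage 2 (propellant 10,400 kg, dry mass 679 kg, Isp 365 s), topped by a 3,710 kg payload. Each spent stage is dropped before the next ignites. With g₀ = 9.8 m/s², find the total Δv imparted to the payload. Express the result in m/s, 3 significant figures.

Ignition mass of stage 1 = 97,100+6,500 + 10,400+679 + 3,710 = 118,389 kg.
Stage 1: m₀ = 118,389 kg, m_f = 118,389 − 97,100 = 21,289 kg; Δv = 246×9.8×ln(5.561) = 2410.8×1.7158 ≈ 4136 m/s.
Stage 2: m₀ = 14,789 kg, m_f = 14,789 − 10,400 = 4,389 kg; Δv = 365×9.8×ln(3.37) = 3577.0×1.2148 ≈ 4345 m/s.
Total Δv = 4136 + 4345 = 8481 m/s.

Δv ≈ 8480 m/s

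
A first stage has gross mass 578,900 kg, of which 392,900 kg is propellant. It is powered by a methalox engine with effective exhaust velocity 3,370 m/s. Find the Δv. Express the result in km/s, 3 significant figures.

Δv ≈ 3.83 km/s

m_f = m₀ − m_prop = 578,900 − 392,900 = 186,000 kg.
Rocket equation: Δv = v_e · ln(m₀/m_f) = 3370.0 × ln(3.112) = 3370.0 × 1.1354 ≈ 3826.2 m/s.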